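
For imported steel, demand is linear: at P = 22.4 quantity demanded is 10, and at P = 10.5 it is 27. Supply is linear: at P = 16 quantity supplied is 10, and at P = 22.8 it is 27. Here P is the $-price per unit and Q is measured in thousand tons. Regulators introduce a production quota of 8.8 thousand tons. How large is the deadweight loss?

Demand slope = (10.5 − 22.4)/(27 − 10) = −0.7, so P = 29.4 − 0.7Q.
Supply slope = (22.8 − 16)/(27 − 10) = 0.4, so P = 12 + 0.4Q.
Competitive equilibrium: 29.4 − 0.7Q = 12 + 0.4Q → Q* = 15.8182, P* = 18.3273.
At Q = 8.8: demand price = 29.4 − 0.7·8.8 = 23.24; supply price = 12 + 0.4·8.8 = 15.52.
ΔQ = 15.8182 − 8.8 = 7.0182; wedge = 23.24 − 15.52 = 7.72.
Welfare loss = ½ × 7.0182 × 7.72 = $27.09 thousand.

$27.09 thousand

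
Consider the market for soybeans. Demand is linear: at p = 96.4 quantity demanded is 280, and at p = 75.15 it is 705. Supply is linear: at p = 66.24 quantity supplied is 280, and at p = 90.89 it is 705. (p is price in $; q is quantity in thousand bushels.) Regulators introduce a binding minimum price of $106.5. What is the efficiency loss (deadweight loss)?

Demand slope = (75.15 − 96.4)/(705 − 280) = −0.05, so p = 110.4 − 0.05q.
Supply slope = (90.89 − 66.24)/(705 − 280) = 0.058, so p = 50 + 0.058q.
Competitive equilibrium: 110.4 − 0.05q = 50 + 0.058q → q* = 559.2593, p* = 82.437.
At the floor p = 106.5, quantity demanded = (110.4 − 106.5)/0.05 = 78.
Sellers' marginal cost at q' = 78: 50 + 0.058·78 = 54.524.
Δq = 559.2593 − 78 = 481.2593; wedge = 106.5 − 54.524 = 51.976.
DWL = ½ × 481.2593 × 51.976 = $12506.97 thousand.

$12506.97 thousand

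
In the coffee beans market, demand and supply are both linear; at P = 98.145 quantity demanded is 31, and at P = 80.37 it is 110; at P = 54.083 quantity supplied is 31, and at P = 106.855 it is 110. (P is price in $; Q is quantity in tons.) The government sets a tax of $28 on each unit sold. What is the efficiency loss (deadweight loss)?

$438.97

Demand slope = (80.37 − 98.145)/(110 − 31) = −0.225, so P = 105.12 − 0.225Q.
Supply slope = (106.855 − 54.083)/(110 − 31) = 0.668, so P = 33.375 + 0.668Q.
Competitive equilibrium: 105.12 − 0.225Q = 33.375 + 0.668Q → Q* = 80.3415, P* = 87.0432.
With the tax, the buyer price exceeds the seller price by 28: (105.12 − 0.225Q) − (33.375 + 0.668Q) = 28 → Q' = 48.9866.
ΔQ = 80.3415 − 48.9866 = 31.3549; the wedge equals the tax, 28.
DWL = ½ × 31.3549 × 28 = $438.97.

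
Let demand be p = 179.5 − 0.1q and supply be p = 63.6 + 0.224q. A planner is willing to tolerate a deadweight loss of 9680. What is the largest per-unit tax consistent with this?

79.2

Competitive equilibrium: 179.5 − 0.1q = 63.6 + 0.224q → q* = 357.716, p* = 143.7284.
A tax t gives Δq = t/0.324 and wedge t, so DWL = t²/0.648.
t²/0.648 = 9680 → t² = 6272.64 → t = 79.2.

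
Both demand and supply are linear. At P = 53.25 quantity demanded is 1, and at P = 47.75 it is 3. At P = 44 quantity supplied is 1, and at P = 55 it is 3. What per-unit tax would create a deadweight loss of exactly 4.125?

8.25

Demand slope = (47.75 − 53.25)/(3 − 1) = −2.75, so P = 56 − 2.75Q.
Supply slope = (55 − 44)/(3 − 1) = 5.5, so P = 38.5 + 5.5Q.
Competitive equilibrium: 56 − 2.75Q = 38.5 + 5.5Q → Q* = 2.1212, P* = 50.1667.
A tax t gives ΔQ = t/8.25 and wedge t, so DWL = t²/16.5.
t²/16.5 = 4.125 → t² = 68.0625 → t = 8.25.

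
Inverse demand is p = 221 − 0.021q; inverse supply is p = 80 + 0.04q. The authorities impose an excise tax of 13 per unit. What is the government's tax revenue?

27278.69

Competitive equilibrium: 221 − 0.021q = 80 + 0.04q → q* = 2311.4754, p* = 172.459.
With the tax, the buyer price exceeds the seller price by 13: (221 − 0.021q) − (80 + 0.04q) = 13 → q' = 2098.3607.
Tax revenue = 13 × 2098.3607 = 27278.69.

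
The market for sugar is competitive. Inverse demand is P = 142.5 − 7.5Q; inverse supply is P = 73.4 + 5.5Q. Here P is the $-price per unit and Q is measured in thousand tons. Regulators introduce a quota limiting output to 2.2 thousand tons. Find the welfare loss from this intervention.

$63.09 thousand

Competitive equilibrium: 142.5 − 7.5Q = 73.4 + 5.5Q → Q* = 5.3154, P* = 102.6346.
At Q = 2.2: demand price = 142.5 − 7.5·2.2 = 126; supply price = 73.4 + 5.5·2.2 = 85.5.
ΔQ = 5.3154 − 2.2 = 3.1154; wedge = 126 − 85.5 = 40.5.
DWL = ½ × 3.1154 × 40.5 = $63.09 thousand.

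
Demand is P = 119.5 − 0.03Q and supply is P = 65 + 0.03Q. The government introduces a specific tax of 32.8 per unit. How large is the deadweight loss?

8965.33

Competitive equilibrium: 119.5 − 0.03Q = 65 + 0.03Q → Q* = 908.3333, P* = 92.25.
With the tax, the buyer price exceeds the seller price by 32.8: (119.5 − 0.03Q) − (65 + 0.03Q) = 32.8 → Q' = 361.6667.
ΔQ = 908.3333 − 361.6667 = 546.6666; the wedge equals the tax, 32.8.
DWL = ½ × 546.6666 × 32.8 = 8965.33.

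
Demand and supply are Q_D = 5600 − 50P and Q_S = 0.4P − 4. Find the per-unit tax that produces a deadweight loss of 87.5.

In inverse form: demand P = 112 − 0.02Q, supply P = 10 + 2.5Q.
Competitive equilibrium: 112 − 0.02Q = 10 + 2.5Q → Q* = 40.4762, P* = 111.1905.
A tax t gives ΔQ = t/2.52 and wedge t, so DWL = t²/5.04.
t²/5.04 = 87.5 → t² = 441 → t = 21.

21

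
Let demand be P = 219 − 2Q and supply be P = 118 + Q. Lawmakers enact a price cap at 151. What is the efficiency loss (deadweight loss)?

Competitive equilibrium: 219 − 2Q = 118 + Q → Q* = 33.6667, P* = 151.6667.
At the ceiling P = 151, quantity supplied = (151 − 118)/1 = 33.
Willingness to pay at Q' = 33: 219 − 2·33 = 153.
ΔQ = 33.6667 − 33 = 0.6667; wedge = 153 − 151 = 2.
Deadweight loss = ½ × 0.6667 × 2 = 0.67.

0.67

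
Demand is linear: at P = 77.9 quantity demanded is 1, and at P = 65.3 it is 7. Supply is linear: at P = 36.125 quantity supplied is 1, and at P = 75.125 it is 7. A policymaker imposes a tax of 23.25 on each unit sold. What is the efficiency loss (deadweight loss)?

31.43

Demand slope = (65.3 − 77.9)/(7 − 1) = −2.1, so P = 80 − 2.1Q.
Supply slope = (75.125 − 36.125)/(7 − 1) = 6.5, so P = 29.625 + 6.5Q.
Competitive equilibrium: 80 − 2.1Q = 29.625 + 6.5Q → Q* = 5.8576, P* = 67.6991.
With the tax, the buyer price exceeds the seller price by 23.25: (80 − 2.1Q) − (29.625 + 6.5Q) = 23.25 → Q' = 3.1541.
ΔQ = 5.8576 − 3.1541 = 2.7035; the wedge equals the tax, 23.25.
Welfare loss = ½ × 2.7035 × 23.25 = 31.43.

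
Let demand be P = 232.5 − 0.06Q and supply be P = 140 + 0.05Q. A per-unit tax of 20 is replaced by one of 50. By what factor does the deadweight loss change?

Competitive equilibrium: 232.5 − 0.06Q = 140 + 0.05Q → Q* = 840.9091, P* = 182.0455.
For a per-unit tax t: ΔQ = t/0.11, so DWL = ½·t·(t/0.11) = t²/0.22.
At t = 20: DWL = 1818.182. At t = 50: DWL = 11363.636.
Ratio = (50/20)² = 6.25.

6.25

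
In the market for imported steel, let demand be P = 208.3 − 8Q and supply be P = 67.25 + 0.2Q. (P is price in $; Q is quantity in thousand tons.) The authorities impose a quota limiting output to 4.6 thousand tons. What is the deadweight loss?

Competitive equilibrium: 208.3 − 8Q = 67.25 + 0.2Q → Q* = 17.2012, P* = 70.6902.
At Q = 4.6: demand price = 208.3 − 8·4.6 = 171.5; supply price = 67.25 + 0.2·4.6 = 68.17.
ΔQ = 17.2012 − 4.6 = 12.6012; wedge = 171.5 − 68.17 = 103.33.
Welfare loss = ½ × 12.6012 × 103.33 = $651.04 thousand.

$651.04 thousand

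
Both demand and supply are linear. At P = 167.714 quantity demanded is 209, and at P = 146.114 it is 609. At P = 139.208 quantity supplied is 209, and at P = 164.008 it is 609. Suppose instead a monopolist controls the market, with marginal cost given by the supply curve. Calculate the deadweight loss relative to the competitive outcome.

1210.17

Demand slope = (146.114 − 167.714)/(609 − 209) = −0.054, so P = 179 − 0.054Q.
Supply slope = (164.008 − 139.208)/(609 − 209) = 0.062, so P = 126.25 + 0.062Q.
Competitive equilibrium: 179 − 0.054Q = 126.25 + 0.062Q → Q* = 454.7414, P* = 154.444.
Marginal revenue: MR = 179 − 0.108Q. Set MR = MC: 179 − 0.108Q = 126.25 + 0.062Q → Q_m = 310.2941.
Price P_m = 179 − 0.054·310.2941 = 162.2441; MC(Q_m) = 126.25 + 0.062·310.2941 = 145.4882.
Competitive Q* = 454.7414, so ΔQ = 144.4473; wedge = 162.2441 − 145.4882 = 16.7559.
The triangle = ½ × 144.4473 × 16.7559 = 1210.17.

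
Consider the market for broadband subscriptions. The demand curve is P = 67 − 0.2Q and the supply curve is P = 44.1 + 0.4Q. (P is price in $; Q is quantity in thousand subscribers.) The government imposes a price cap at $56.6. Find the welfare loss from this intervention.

Competitive equilibrium: 67 − 0.2Q = 44.1 + 0.4Q → Q* = 38.1667, P* = 59.3667.
At the ceiling P = 56.6, quantity supplied = (56.6 − 44.1)/0.4 = 31.25.
Willingness to pay at Q' = 31.25: 67 − 0.2·31.25 = 60.75.
ΔQ = 38.1667 − 31.25 = 6.9167; wedge = 60.75 − 56.6 = 4.15.
Welfare loss = ½ × 6.9167 × 4.15 = $14.35 thousand.

$14.35 thousand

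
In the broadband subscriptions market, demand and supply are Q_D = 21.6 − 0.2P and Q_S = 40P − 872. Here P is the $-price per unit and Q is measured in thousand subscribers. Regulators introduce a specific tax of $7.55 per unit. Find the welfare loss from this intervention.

$5.67 thousand

In inverse form: demand P = 108 − 5Q, supply P = 21.8 + 0.025Q.
Competitive equilibrium: 108 − 5Q = 21.8 + 0.025Q → Q* = 17.1542, P* = 22.2289.
With the tax, the buyer price exceeds the seller price by 7.55: (108 − 5Q) − (21.8 + 0.025Q) = 7.55 → Q' = 15.6517.
ΔQ = 17.1542 − 15.6517 = 1.5025; the wedge equals the tax, 7.55.
Welfare loss = ½ × 1.5025 × 7.55 = $5.67 thousand.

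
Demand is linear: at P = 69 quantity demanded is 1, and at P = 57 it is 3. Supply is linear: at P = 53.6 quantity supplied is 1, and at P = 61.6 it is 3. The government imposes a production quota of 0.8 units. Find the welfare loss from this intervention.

Demand slope = (57 − 69)/(3 − 1) = −6, so P = 75 − 6Q.
Supply slope = (61.6 − 53.6)/(3 − 1) = 4, so P = 49.6 + 4Q.
Competitive equilibrium: 75 − 6Q = 49.6 + 4Q → Q* = 2.54, P* = 59.76.
At Q = 0.8: demand price = 75 − 6·0.8 = 70.2; supply price = 49.6 + 4·0.8 = 52.8.
ΔQ = 2.54 − 0.8 = 1.74; wedge = 70.2 − 52.8 = 17.4.
The triangle = ½ × 1.74 × 17.4 = 15.138.

15.138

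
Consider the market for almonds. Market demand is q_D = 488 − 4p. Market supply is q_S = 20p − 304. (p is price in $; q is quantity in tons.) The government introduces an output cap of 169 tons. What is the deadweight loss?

$5245.35

In inverse form: demand p = 122 − 0.25q, supply p = 15.2 + 0.05q.
Competitive equilibrium: 122 − 0.25q = 15.2 + 0.05q → q* = 356, p* = 33.
At q = 169: demand price = 122 − 0.25·169 = 79.75; supply price = 15.2 + 0.05·169 = 23.65.
Δq = 356 − 169 = 187; wedge = 79.75 − 23.65 = 56.1.
DWL = ½ × 187 × 56.1 = $5245.35.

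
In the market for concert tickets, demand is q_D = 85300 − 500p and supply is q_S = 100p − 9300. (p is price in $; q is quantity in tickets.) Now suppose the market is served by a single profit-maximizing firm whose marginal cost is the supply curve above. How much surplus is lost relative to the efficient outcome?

$5120.54

In inverse form: demand p = 170.6 − 0.002q, supply p = 93 + 0.01q.
Competitive equilibrium: 170.6 − 0.002q = 93 + 0.01q → q* = 6466.6667, p* = 157.6667.
Marginal revenue: MR = 170.6 − 0.004q. Set MR = MC: 170.6 − 0.004q = 93 + 0.01q → q_m = 5542.8571.
Price p_m = 170.6 − 0.002·5542.8571 = 159.5143; MC(q_m) = 93 + 0.01·5542.8571 = 148.4286.
Competitive q* = 6466.6667, so Δq = 923.8096; wedge = 159.5143 − 148.4286 = 11.0857.
The triangle = ½ × 923.8096 × 11.0857 = $5120.54.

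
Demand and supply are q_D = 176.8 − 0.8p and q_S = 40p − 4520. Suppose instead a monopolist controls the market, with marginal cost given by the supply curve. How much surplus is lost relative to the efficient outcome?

1121

In inverse form: demand p = 221 − 1.25q, supply p = 113 + 0.025q.
Competitive equilibrium: 221 − 1.25q = 113 + 0.025q → q* = 84.7059, p* = 115.1176.
Marginal revenue: MR = 221 − 2.5q. Set MR = MC: 221 − 2.5q = 113 + 0.025q → q_m = 42.7723.
Price p_m = 221 − 1.25·42.7723 = 167.5346; MC(q_m) = 113 + 0.025·42.7723 = 114.0693.
Competitive q* = 84.7059, so Δq = 41.9336; wedge = 167.5346 − 114.0693 = 53.4653.
DWL = ½ × 41.9336 × 53.4653 = 1121.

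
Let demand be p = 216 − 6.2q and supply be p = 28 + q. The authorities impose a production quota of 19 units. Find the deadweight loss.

Competitive equilibrium: 216 − 6.2q = 28 + q → q* = 26.1111, p* = 54.1111.
At q = 19: demand price = 216 − 6.2·19 = 98.2; supply price = 28 + 1·19 = 47.
Δq = 26.1111 − 19 = 7.1111; wedge = 98.2 − 47 = 51.2.
Deadweight loss = ½ × 7.1111 × 51.2 = 182.04.

182.04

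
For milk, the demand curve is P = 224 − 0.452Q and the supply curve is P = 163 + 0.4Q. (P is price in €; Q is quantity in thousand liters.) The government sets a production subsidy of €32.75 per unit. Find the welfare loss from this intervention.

€629.44 thousand

Competitive equilibrium: 224 − 0.452Q = 163 + 0.4Q → Q* = 71.5962, P* = 191.6385.
The subsidy lowers effective supply by 32.75: P = 130.25 + 0.4Q.
New quantity: 224 − 0.452Q = 130.25 + 0.4Q → Q' = 110.0352.
Overproduction ΔQ = 110.0352 − 71.5962 = 38.439; wedge = subsidy = 32.75.
Deadweight loss = ½ × 38.439 × 32.75 = €629.44 thousand.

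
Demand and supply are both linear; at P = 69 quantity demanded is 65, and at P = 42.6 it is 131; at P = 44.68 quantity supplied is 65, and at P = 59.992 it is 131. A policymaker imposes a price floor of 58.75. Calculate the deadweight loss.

Demand slope = (42.6 − 69)/(131 − 65) = −0.4, so P = 95 − 0.4Q.
Supply slope = (59.992 − 44.68)/(131 − 65) = 0.232, so P = 29.6 + 0.232Q.
Competitive equilibrium: 95 − 0.4Q = 29.6 + 0.232Q → Q* = 103.481, P* = 53.6076.
At the floor P = 58.75, quantity demanded = (95 − 58.75)/0.4 = 90.625.
Sellers' marginal cost at Q' = 90.625: 29.6 + 0.232·90.625 = 50.625.
ΔQ = 103.481 − 90.625 = 12.856; wedge = 58.75 − 50.625 = 8.125.
The triangle = ½ × 12.856 × 8.125 = 52.23.

52.23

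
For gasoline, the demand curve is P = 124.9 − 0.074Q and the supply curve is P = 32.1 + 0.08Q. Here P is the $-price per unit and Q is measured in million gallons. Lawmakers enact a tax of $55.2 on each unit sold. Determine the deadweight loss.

Competitive equilibrium: 124.9 − 0.074Q = 32.1 + 0.08Q → Q* = 602.5974, P* = 80.3078.
With the tax, the buyer price exceeds the seller price by 55.2: (124.9 − 0.074Q) − (32.1 + 0.08Q) = 55.2 → Q' = 244.1558.
ΔQ = 602.5974 − 244.1558 = 358.4416; the wedge equals the tax, 55.2.
DWL = ½ × 358.4416 × 55.2 = $9892.99 million.

$9892.99 million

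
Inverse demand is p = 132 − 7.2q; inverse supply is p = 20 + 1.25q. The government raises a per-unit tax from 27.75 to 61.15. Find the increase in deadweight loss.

175.70

Competitive equilibrium: 132 − 7.2q = 20 + 1.25q → q* = 13.2544, p* = 36.568.
For a per-unit tax t: Δq = t/8.45, so DWL = ½·t·(t/8.45) = t²/16.9.
At t = 27.75: DWL = 45.566. At t = 61.15: DWL = 221.262.
Increase = 221.262 − 45.566 = 175.70.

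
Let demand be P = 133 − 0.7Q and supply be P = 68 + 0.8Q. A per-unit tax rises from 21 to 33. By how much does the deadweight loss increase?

Competitive equilibrium: 133 − 0.7Q = 68 + 0.8Q → Q* = 43.3333, P* = 102.6667.
For a per-unit tax t: ΔQ = t/1.5, so DWL = ½·t·(t/1.5) = t²/3.
At t = 21: DWL = 147. At t = 33: DWL = 363.
Increase = 363 − 147 = 216.

216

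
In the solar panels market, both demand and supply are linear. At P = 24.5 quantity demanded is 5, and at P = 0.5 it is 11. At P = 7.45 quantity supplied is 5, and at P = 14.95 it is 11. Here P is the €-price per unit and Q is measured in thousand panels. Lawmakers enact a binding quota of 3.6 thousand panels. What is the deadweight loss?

Demand slope = (0.5 − 24.5)/(11 − 5) = −4, so P = 44.5 − 4Q.
Supply slope = (14.95 − 7.45)/(11 − 5) = 1.25, so P = 1.2 + 1.25Q.
Competitive equilibrium: 44.5 − 4Q = 1.2 + 1.25Q → Q* = 8.2476, P* = 11.5095.
At Q = 3.6: demand price = 44.5 − 4·3.6 = 30.1; supply price = 1.2 + 1.25·3.6 = 5.7.
ΔQ = 8.2476 − 3.6 = 4.6476; wedge = 30.1 − 5.7 = 24.4.
The triangle = ½ × 4.6476 × 24.4 = €56.70 thousand.

€56.70 thousand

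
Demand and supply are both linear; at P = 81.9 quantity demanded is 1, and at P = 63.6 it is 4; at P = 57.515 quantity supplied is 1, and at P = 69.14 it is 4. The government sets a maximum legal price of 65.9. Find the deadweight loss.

Demand slope = (63.6 − 81.9)/(4 − 1) = −6.1, so P = 88 − 6.1Q.
Supply slope = (69.14 − 57.515)/(4 − 1) = 3.875, so P = 53.64 + 3.875Q.
Competitive equilibrium: 88 − 6.1Q = 53.64 + 3.875Q → Q* = 3.4446, P* = 66.9879.
At the ceiling P = 65.9, quantity supplied = (65.9 − 53.64)/3.875 = 3.1639.
Willingness to pay at Q' = 3.1639: 88 − 6.1·3.1639 = 68.7002.
ΔQ = 3.4446 − 3.1639 = 0.2807; wedge = 68.7002 − 65.9 = 2.8002.
The triangle = ½ × 0.2807 × 2.8002 = 0.39.

0.39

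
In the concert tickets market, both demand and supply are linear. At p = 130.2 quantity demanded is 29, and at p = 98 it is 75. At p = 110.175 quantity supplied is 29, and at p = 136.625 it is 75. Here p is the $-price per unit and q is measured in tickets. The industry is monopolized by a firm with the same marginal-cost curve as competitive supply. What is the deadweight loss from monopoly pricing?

$160.06

Demand slope = (98 − 130.2)/(75 − 29) = −0.7, so p = 150.5 − 0.7q.
Supply slope = (136.625 − 110.175)/(75 − 29) = 0.575, so p = 93.5 + 0.575q.
Competitive equilibrium: 150.5 − 0.7q = 93.5 + 0.575q → q* = 44.70588, p* = 119.20588.
Marginal revenue: MR = 150.5 − 1.4q. Set MR = MC: 150.5 − 1.4q = 93.5 + 0.575q → q_m = 28.86076.
Price p_m = 150.5 − 0.7·28.86076 = 130.29747; MC(q_m) = 93.5 + 0.575·28.86076 = 110.09494.
Competitive q* = 44.70588, so Δq = 15.84512; wedge = 130.29747 − 110.09494 = 20.20253.
DWL = ½ × 15.84512 × 20.20253 = $160.06.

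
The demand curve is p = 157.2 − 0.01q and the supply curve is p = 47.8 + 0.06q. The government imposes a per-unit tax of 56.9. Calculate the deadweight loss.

Competitive equilibrium: 157.2 − 0.01q = 47.8 + 0.06q → q* = 1562.85714, p* = 141.57143.
With the tax, the buyer price exceeds the seller price by 56.9: (157.2 − 0.01q) − (47.8 + 0.06q) = 56.9 → q' = 750.
Δq = 1562.85714 − 750 = 812.85714; the wedge equals the tax, 56.9.
The triangle = ½ × 812.85714 × 56.9 = 23125.79.

23125.79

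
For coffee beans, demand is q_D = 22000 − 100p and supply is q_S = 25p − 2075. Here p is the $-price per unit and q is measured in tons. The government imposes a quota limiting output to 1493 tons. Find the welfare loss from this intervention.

In inverse form: demand p = 220 − 0.01q, supply p = 83 + 0.04q.
Competitive equilibrium: 220 − 0.01q = 83 + 0.04q → q* = 2740, p* = 192.6.
At q = 1493: demand price = 220 − 0.01·1493 = 205.07; supply price = 83 + 0.04·1493 = 142.72.
Δq = 2740 − 1493 = 1247; wedge = 205.07 − 142.72 = 62.35.
DWL = ½ × 1247 × 62.35 = $38875.225.

$38875.225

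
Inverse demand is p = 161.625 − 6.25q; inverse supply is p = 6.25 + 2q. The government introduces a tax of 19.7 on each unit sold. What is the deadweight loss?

23.52

Competitive equilibrium: 161.625 − 6.25q = 6.25 + 2q → q* = 18.8333, p* = 43.9167.
With the tax, the buyer price exceeds the seller price by 19.7: (161.625 − 6.25q) − (6.25 + 2q) = 19.7 → q' = 16.4455.
Δq = 18.8333 − 16.4455 = 2.3878; the wedge equals the tax, 19.7.
DWL = ½ × 2.3878 × 19.7 = 23.52.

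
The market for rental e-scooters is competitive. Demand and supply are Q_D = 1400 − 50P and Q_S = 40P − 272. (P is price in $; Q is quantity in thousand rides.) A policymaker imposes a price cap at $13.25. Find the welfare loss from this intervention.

In inverse form: demand P = 28 − 0.02Q, supply P = 6.8 + 0.025Q.
Competitive equilibrium: 28 − 0.02Q = 6.8 + 0.025Q → Q* = 471.1111, P* = 18.5778.
At the ceiling P = 13.25, quantity supplied = (13.25 − 6.8)/0.025 = 258.
Willingness to pay at Q' = 258: 28 − 0.02·258 = 22.84.
ΔQ = 471.1111 − 258 = 213.1111; wedge = 22.84 − 13.25 = 9.59.
DWL = ½ × 213.1111 × 9.59 = $1021.87 thousand.

$1021.87 thousand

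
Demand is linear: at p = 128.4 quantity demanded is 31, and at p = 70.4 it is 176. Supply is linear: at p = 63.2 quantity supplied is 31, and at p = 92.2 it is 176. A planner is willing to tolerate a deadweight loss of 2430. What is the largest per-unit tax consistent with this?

54

Demand slope = (70.4 − 128.4)/(176 − 31) = −0.4, so p = 140.8 − 0.4q.
Supply slope = (92.2 − 63.2)/(176 − 31) = 0.2, so p = 57 + 0.2q.
Competitive equilibrium: 140.8 − 0.4q = 57 + 0.2q → q* = 139.6667, p* = 84.9333.
A tax t gives Δq = t/0.6 and wedge t, so DWL = t²/1.2.
t²/1.2 = 2430 → t² = 2916 → t = 54.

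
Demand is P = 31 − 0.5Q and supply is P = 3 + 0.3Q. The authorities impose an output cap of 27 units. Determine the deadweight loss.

25.60

Competitive equilibrium: 31 − 0.5Q = 3 + 0.3Q → Q* = 35, P* = 13.5.
At Q = 27: demand price = 31 − 0.5·27 = 17.5; supply price = 3 + 0.3·27 = 11.1.
ΔQ = 35 − 27 = 8; wedge = 17.5 − 11.1 = 6.4.
Welfare loss = ½ × 8 × 6.4 = 25.60.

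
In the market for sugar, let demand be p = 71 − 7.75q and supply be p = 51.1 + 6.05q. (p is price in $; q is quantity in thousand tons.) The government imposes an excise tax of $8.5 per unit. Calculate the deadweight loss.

$2.62 thousand

Competitive equilibrium: 71 − 7.75q = 51.1 + 6.05q → q* = 1.442, p* = 59.8243.
With the tax, the buyer price exceeds the seller price by 8.5: (71 − 7.75q) − (51.1 + 6.05q) = 8.5 → q' = 0.8261.
Δq = 1.442 − 0.8261 = 0.6159; the wedge equals the tax, 8.5.
The triangle = ½ × 0.6159 × 8.5 = $2.62 thousand.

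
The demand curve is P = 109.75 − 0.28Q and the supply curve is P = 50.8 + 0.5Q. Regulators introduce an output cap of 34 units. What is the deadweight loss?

Competitive equilibrium: 109.75 − 0.28Q = 50.8 + 0.5Q → Q* = 75.5769, P* = 88.5885.
At Q = 34: demand price = 109.75 − 0.28·34 = 100.23; supply price = 50.8 + 0.5·34 = 67.8.
ΔQ = 75.5769 − 34 = 41.5769; wedge = 100.23 − 67.8 = 32.43.
DWL = ½ × 41.5769 × 32.43 = 674.17.

674.17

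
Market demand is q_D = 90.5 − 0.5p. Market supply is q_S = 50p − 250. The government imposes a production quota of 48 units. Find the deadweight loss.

In inverse form: demand p = 181 − 2q, supply p = 5 + 0.02q.
Competitive equilibrium: 181 − 2q = 5 + 0.02q → q* = 87.1287, p* = 6.7426.
At q = 48: demand price = 181 − 2·48 = 85; supply price = 5 + 0.02·48 = 5.96.
Δq = 87.1287 − 48 = 39.1287; wedge = 85 − 5.96 = 79.04.
The triangle = ½ × 39.1287 × 79.04 = 1546.37.

1546.37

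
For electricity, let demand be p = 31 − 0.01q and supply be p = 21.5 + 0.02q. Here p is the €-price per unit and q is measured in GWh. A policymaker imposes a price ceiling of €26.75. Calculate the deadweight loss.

€44.01

Competitive equilibrium: 31 − 0.01q = 21.5 + 0.02q → q* = 316.6667, p* = 27.8333.
At the ceiling p = 26.75, quantity supplied = (26.75 − 21.5)/0.02 = 262.5.
Willingness to pay at q' = 262.5: 31 − 0.01·262.5 = 28.375.
Δq = 316.6667 − 262.5 = 54.1667; wedge = 28.375 − 26.75 = 1.625.
Welfare loss = ½ × 54.1667 × 1.625 = €44.01.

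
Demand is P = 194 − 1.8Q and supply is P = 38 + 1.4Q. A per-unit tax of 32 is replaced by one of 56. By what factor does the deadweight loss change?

3.0625

Competitive equilibrium: 194 − 1.8Q = 38 + 1.4Q → Q* = 48.75, P* = 106.25.
For a per-unit tax t: ΔQ = t/3.2, so DWL = ½·t·(t/3.2) = t²/6.4.
At t = 32: DWL = 160. At t = 56: DWL = 490.
Ratio = (56/32)² = 3.0625.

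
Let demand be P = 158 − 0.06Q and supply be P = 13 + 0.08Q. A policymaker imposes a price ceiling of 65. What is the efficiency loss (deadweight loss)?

Competitive equilibrium: 158 − 0.06Q = 13 + 0.08Q → Q* = 1035.7143, P* = 95.8571.
At the ceiling P = 65, quantity supplied = (65 − 13)/0.08 = 650.
Willingness to pay at Q' = 650: 158 − 0.06·650 = 119.
ΔQ = 1035.7143 − 650 = 385.7143; wedge = 119 − 65 = 54.
The triangle = ½ × 385.7143 × 54 = 10414.29.

10414.29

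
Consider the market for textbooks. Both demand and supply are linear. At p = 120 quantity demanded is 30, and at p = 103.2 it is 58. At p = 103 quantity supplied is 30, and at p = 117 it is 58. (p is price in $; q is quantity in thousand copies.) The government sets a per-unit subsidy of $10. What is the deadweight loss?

$45.45 thousand

Demand slope = (103.2 − 120)/(58 − 30) = −0.6, so p = 138 − 0.6q.
Supply slope = (117 − 103)/(58 − 30) = 0.5, so p = 88 + 0.5q.
Competitive equilibrium: 138 − 0.6q = 88 + 0.5q → q* = 45.45455, p* = 110.72727.
The subsidy lowers effective supply by 10: p = 78 + 0.5q.
New quantity: 138 − 0.6q = 78 + 0.5q → q' = 54.54545.
Overproduction Δq = 54.54545 − 45.45455 = 9.0909; wedge = subsidy = 10.
Deadweight loss = ½ × 9.0909 × 10 = $45.45 thousand.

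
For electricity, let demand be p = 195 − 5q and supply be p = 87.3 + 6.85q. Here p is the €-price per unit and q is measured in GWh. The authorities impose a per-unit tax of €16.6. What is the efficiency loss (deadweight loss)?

€11.63

Competitive equilibrium: 195 − 5q = 87.3 + 6.85q → q* = 9.0886, p* = 149.557.
With the tax, the buyer price exceeds the seller price by 16.6: (195 − 5q) − (87.3 + 6.85q) = 16.6 → q' = 7.6878.
Δq = 9.0886 − 7.6878 = 1.4008; the wedge equals the tax, 16.6.
The triangle = ½ × 1.4008 × 16.6 = €11.63.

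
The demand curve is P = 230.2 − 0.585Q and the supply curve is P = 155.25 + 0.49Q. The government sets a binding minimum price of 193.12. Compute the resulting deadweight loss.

21.58

Competitive equilibrium: 230.2 − 0.585Q = 155.25 + 0.49Q → Q* = 69.7209, P* = 189.4133.
At the floor P = 193.12, quantity demanded = (230.2 − 193.12)/0.585 = 63.3846.
Sellers' marginal cost at Q' = 63.3846: 155.25 + 0.49·63.3846 = 186.3085.
ΔQ = 69.7209 − 63.3846 = 6.3363; wedge = 193.12 − 186.3085 = 6.8115.
Deadweight loss = ½ × 6.3363 × 6.8115 = 21.58.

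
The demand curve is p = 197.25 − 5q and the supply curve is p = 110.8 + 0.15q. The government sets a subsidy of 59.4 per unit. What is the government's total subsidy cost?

1682.23

Competitive equilibrium: 197.25 − 5q = 110.8 + 0.15q → q* = 16.7864, p* = 113.318.
The subsidy lowers effective supply by 59.4: p = 51.4 + 0.15q.
New quantity: 197.25 − 5q = 51.4 + 0.15q → q' = 28.3204.
Total subsidy cost = 59.4 × 28.3204 = 1682.23.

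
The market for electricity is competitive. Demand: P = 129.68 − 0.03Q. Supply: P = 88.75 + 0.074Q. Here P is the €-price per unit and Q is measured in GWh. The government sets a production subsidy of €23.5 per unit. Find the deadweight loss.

Competitive equilibrium: 129.68 − 0.03Q = 88.75 + 0.074Q → Q* = 393.5577, P* = 117.8733.
The subsidy lowers effective supply by 23.5: P = 65.25 + 0.074Q.
New quantity: 129.68 − 0.03Q = 65.25 + 0.074Q → Q' = 619.5192.
Overproduction ΔQ = 619.5192 − 393.5577 = 225.9615; wedge = subsidy = 23.5.
DWL = ½ × 225.9615 × 23.5 = €2655.05.

€2655.05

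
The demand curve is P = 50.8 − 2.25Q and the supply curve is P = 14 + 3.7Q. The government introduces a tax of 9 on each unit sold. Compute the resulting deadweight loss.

Competitive equilibrium: 50.8 − 2.25Q = 14 + 3.7Q → Q* = 6.1849, P* = 36.884.
With the tax, the buyer price exceeds the seller price by 9: (50.8 − 2.25Q) − (14 + 3.7Q) = 9 → Q' = 4.6723.
ΔQ = 6.1849 − 4.6723 = 1.5126; the wedge equals the tax, 9.
DWL = ½ × 1.5126 × 9 = 6.81.

6.81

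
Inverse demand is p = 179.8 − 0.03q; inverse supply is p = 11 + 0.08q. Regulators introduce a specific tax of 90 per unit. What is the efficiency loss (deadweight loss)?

36818.18

Competitive equilibrium: 179.8 − 0.03q = 11 + 0.08q → q* = 1534.54545, p* = 133.76364.
With the tax, the buyer price exceeds the seller price by 90: (179.8 − 0.03q) − (11 + 0.08q) = 90 → q' = 716.36364.
Δq = 1534.54545 − 716.36364 = 818.18181; the wedge equals the tax, 90.
Welfare loss = ½ × 818.18181 × 90 = 36818.18.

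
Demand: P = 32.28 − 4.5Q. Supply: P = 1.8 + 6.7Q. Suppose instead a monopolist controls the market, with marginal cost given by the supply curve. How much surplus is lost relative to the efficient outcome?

Competitive equilibrium: 32.28 − 4.5Q = 1.8 + 6.7Q → Q* = 2.7214, P* = 20.0336.
Marginal revenue: MR = 32.28 − 9Q. Set MR = MC: 32.28 − 9Q = 1.8 + 6.7Q → Q_m = 1.9414.
Price P_m = 32.28 − 4.5·1.9414 = 23.5437; MC(Q_m) = 1.8 + 6.7·1.9414 = 14.8074.
Competitive Q* = 2.7214, so ΔQ = 0.78; wedge = 23.5437 − 14.8074 = 8.7363.
The triangle = ½ × 0.78 × 8.7363 = 3.41.

3.41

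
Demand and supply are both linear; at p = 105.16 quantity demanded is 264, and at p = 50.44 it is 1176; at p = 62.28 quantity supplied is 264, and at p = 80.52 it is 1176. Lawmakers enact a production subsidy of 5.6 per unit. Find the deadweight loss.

196

Demand slope = (50.44 − 105.16)/(1176 − 264) = −0.06, so p = 121 − 0.06q.
Supply slope = (80.52 − 62.28)/(1176 − 264) = 0.02, so p = 57 + 0.02q.
Competitive equilibrium: 121 − 0.06q = 57 + 0.02q → q* = 800, p* = 73.
The subsidy lowers effective supply by 5.6: p = 51.4 + 0.02q.
New quantity: 121 − 0.06q = 51.4 + 0.02q → q' = 870.
Overproduction Δq = 870 − 800 = 70; wedge = subsidy = 5.6.
DWL = ½ × 70 × 5.6 = 196.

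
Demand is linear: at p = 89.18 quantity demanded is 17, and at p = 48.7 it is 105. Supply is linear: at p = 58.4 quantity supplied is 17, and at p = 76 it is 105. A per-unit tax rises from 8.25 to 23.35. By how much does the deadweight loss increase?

Demand slope = (48.7 − 89.18)/(105 − 17) = −0.46, so p = 97 − 0.46q.
Supply slope = (76 − 58.4)/(105 − 17) = 0.2, so p = 55 + 0.2q.
Competitive equilibrium: 97 − 0.46q = 55 + 0.2q → q* = 63.6364, p* = 67.7273.
For a per-unit tax t: Δq = t/0.66, so DWL = ½·t·(t/0.66) = t²/1.32.
At t = 8.25: DWL = 51.563. At t = 23.35: DWL = 413.047.
Increase = 413.047 − 51.563 = 361.48.

361.48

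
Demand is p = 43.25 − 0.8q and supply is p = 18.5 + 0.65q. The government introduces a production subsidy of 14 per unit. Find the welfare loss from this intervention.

Competitive equilibrium: 43.25 − 0.8q = 18.5 + 0.65q → q* = 17.069, p* = 29.5948.
The subsidy lowers effective supply by 14: p = 4.5 + 0.65q.
New quantity: 43.25 − 0.8q = 4.5 + 0.65q → q' = 26.7241.
Overproduction Δq = 26.7241 − 17.069 = 9.6551; wedge = subsidy = 14.
Deadweight loss = ½ × 9.6551 × 14 = 67.59.

67.59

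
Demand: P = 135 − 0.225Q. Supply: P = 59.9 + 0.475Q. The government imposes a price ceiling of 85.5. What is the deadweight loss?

997.71

Competitive equilibrium: 135 − 0.225Q = 59.9 + 0.475Q → Q* = 107.2857, P* = 110.8607.
At the ceiling P = 85.5, quantity supplied = (85.5 − 59.9)/0.475 = 53.8947.
Willingness to pay at Q' = 53.8947: 135 − 0.225·53.8947 = 122.8737.
ΔQ = 107.2857 − 53.8947 = 53.391; wedge = 122.8737 − 85.5 = 37.3737.
Deadweight loss = ½ × 53.391 × 37.3737 = 997.71.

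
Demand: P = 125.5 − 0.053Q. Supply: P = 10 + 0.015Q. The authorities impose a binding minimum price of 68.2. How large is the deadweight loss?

Competitive equilibrium: 125.5 − 0.053Q = 10 + 0.015Q → Q* = 1698.5294, P* = 35.4779.
At the floor P = 68.2, quantity demanded = (125.5 − 68.2)/0.053 = 1081.1321.
Sellers' marginal cost at Q' = 1081.1321: 10 + 0.015·1081.1321 = 26.217.
ΔQ = 1698.5294 − 1081.1321 = 617.3973; wedge = 68.2 − 26.217 = 41.983.
Deadweight loss = ½ × 617.3973 × 41.983 = 12960.10.

12960.10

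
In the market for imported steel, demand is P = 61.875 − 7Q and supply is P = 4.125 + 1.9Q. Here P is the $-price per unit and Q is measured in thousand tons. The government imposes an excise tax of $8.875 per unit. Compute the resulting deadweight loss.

$4.43 thousand

Competitive equilibrium: 61.875 − 7Q = 4.125 + 1.9Q → Q* = 6.4888, P* = 16.4537.
With the tax, the buyer price exceeds the seller price by 8.875: (61.875 − 7Q) − (4.125 + 1.9Q) = 8.875 → Q' = 5.4916.
ΔQ = 6.4888 − 5.4916 = 0.9972; the wedge equals the tax, 8.875.
Welfare loss = ½ × 0.9972 × 8.875 = $4.43 thousand.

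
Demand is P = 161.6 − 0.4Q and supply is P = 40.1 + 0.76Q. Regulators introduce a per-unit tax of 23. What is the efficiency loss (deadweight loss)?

Competitive equilibrium: 161.6 − 0.4Q = 40.1 + 0.76Q → Q* = 104.7414, P* = 119.7034.
With the tax, the buyer price exceeds the seller price by 23: (161.6 − 0.4Q) − (40.1 + 0.76Q) = 23 → Q' = 84.9138.
ΔQ = 104.7414 − 84.9138 = 19.8276; the wedge equals the tax, 23.
The triangle = ½ × 19.8276 × 23 = 228.02.

228.02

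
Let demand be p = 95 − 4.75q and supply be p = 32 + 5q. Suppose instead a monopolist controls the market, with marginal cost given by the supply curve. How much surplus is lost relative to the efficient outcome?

Competitive equilibrium: 95 − 4.75q = 32 + 5q → q* = 6.4615, p* = 64.3077.
Marginal revenue: MR = 95 − 9.5q. Set MR = MC: 95 − 9.5q = 32 + 5q → q_m = 4.3448.
Price p_m = 95 − 4.75·4.3448 = 74.3622; MC(q_m) = 32 + 5·4.3448 = 53.724.
Competitive q* = 6.4615, so Δq = 2.1167; wedge = 74.3622 − 53.724 = 20.6382.
Welfare loss = ½ × 2.1167 × 20.6382 = 21.84.

21.84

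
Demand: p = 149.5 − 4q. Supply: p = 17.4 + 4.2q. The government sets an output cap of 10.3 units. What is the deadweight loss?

138.39

Competitive equilibrium: 149.5 − 4q = 17.4 + 4.2q → q* = 16.1098, p* = 85.061.
At q = 10.3: demand price = 149.5 − 4·10.3 = 108.3; supply price = 17.4 + 4.2·10.3 = 60.66.
Δq = 16.1098 − 10.3 = 5.8098; wedge = 108.3 − 60.66 = 47.64.
Welfare loss = ½ × 5.8098 × 47.64 = 138.39.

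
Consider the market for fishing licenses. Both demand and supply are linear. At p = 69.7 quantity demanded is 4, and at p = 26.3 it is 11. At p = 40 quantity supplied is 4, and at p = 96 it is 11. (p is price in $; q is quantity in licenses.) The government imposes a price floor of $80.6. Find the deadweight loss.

$105.22

Demand slope = (26.3 − 69.7)/(11 − 4) = −6.2, so p = 94.5 − 6.2q.
Supply slope = (96 − 40)/(11 − 4) = 8, so p = 8 + 8q.
Competitive equilibrium: 94.5 − 6.2q = 8 + 8q → q* = 6.0915, p* = 56.7324.
At the floor p = 80.6, quantity demanded = (94.5 − 80.6)/6.2 = 2.2419.
Sellers' marginal cost at q' = 2.2419: 8 + 8·2.2419 = 25.9352.
Δq = 6.0915 − 2.2419 = 3.8496; wedge = 80.6 − 25.9352 = 54.6648.
The triangle = ½ × 3.8496 × 54.6648 = $105.22.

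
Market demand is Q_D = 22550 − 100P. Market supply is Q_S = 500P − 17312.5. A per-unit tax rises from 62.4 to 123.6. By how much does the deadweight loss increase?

474300

In inverse form: demand P = 225.5 − 0.01Q, supply P = 34.625 + 0.002Q.
Competitive equilibrium: 225.5 − 0.01Q = 34.625 + 0.002Q → Q* = 15906.25, P* = 66.4375.
For a per-unit tax t: ΔQ = t/0.012, so DWL = ½·t·(t/0.012) = t²/0.024.
At t = 62.4: DWL = 162240. At t = 123.6: DWL = 636540.
Increase = 636540 − 162240 = 474300.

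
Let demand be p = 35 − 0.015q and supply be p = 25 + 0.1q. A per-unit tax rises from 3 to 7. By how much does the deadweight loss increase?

Competitive equilibrium: 35 − 0.015q = 25 + 0.1q → q* = 86.9565, p* = 33.6957.
For a per-unit tax t: Δq = t/0.115, so DWL = ½·t·(t/0.115) = t²/0.23.
At t = 3: DWL = 39.13. At t = 7: DWL = 213.043.
Increase = 213.043 − 39.13 = 173.91.

173.91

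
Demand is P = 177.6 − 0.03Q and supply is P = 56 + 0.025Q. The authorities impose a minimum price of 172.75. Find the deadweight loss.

Competitive equilibrium: 177.6 − 0.03Q = 56 + 0.025Q → Q* = 2210.90909, P* = 111.27273.
At the floor P = 172.75, quantity demanded = (177.6 − 172.75)/0.03 = 161.66667.
Sellers' marginal cost at Q' = 161.66667: 56 + 0.025·161.66667 = 60.04167.
ΔQ = 2210.90909 − 161.66667 = 2049.24242; wedge = 172.75 − 60.04167 = 112.70833.
The triangle = ½ × 2049.24242 × 112.70833 = 115483.35.

115483.35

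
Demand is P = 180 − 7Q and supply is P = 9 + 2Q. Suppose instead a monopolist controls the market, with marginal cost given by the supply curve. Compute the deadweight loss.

Competitive equilibrium: 180 − 7Q = 9 + 2Q → Q* = 19, P* = 47.
Marginal revenue: MR = 180 − 14Q. Set MR = MC: 180 − 14Q = 9 + 2Q → Q_m = 10.6875.
Price P_m = 180 − 7·10.6875 = 105.1875; MC(Q_m) = 9 + 2·10.6875 = 30.375.
Competitive Q* = 19, so ΔQ = 8.3125; wedge = 105.1875 − 30.375 = 74.8125.
Deadweight loss = ½ × 8.3125 × 74.8125 = 310.94.

310.94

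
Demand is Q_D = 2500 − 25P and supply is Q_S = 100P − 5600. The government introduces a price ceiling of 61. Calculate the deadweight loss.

3610

In inverse form: demand P = 100 − 0.04Q, supply P = 56 + 0.01Q.
Competitive equilibrium: 100 − 0.04Q = 56 + 0.01Q → Q* = 880, P* = 64.8.
At the ceiling P = 61, quantity supplied = (61 − 56)/0.01 = 500.
Willingness to pay at Q' = 500: 100 − 0.04·500 = 80.
ΔQ = 880 − 500 = 380; wedge = 80 − 61 = 19.
Deadweight loss = ½ × 380 × 19 = 3610.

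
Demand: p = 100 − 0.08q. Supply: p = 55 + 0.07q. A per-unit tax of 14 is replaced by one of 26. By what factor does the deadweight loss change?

3.449

Competitive equilibrium: 100 − 0.08q = 55 + 0.07q → q* = 300, p* = 76.
For a per-unit tax t: Δq = t/0.15, so DWL = ½·t·(t/0.15) = t²/0.3.
At t = 14: DWL = 653.333. At t = 26: DWL = 2253.333.
Ratio = (26/14)² = 3.449.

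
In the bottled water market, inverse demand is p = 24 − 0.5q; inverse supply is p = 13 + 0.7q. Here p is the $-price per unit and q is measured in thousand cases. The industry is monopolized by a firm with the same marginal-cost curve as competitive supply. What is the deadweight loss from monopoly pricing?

Competitive equilibrium: 24 − 0.5q = 13 + 0.7q → q* = 9.1667, p* = 19.4167.
Marginal revenue: MR = 24 − q. Set MR = MC: 24 − q = 13 + 0.7q → q_m = 6.4706.
Price p_m = 24 − 0.5·6.4706 = 20.7647; MC(q_m) = 13 + 0.7·6.4706 = 17.5294.
Competitive q* = 9.1667, so Δq = 2.6961; wedge = 20.7647 − 17.5294 = 3.2353.
The triangle = ½ × 2.6961 × 3.2353 = $4.36 thousand.

$4.36 thousand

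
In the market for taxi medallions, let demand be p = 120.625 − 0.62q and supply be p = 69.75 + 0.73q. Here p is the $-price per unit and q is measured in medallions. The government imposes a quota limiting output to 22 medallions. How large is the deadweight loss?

$166.07

Competitive equilibrium: 120.625 − 0.62q = 69.75 + 0.73q → q* = 37.6852, p* = 97.2602.
At q = 22: demand price = 120.625 − 0.62·22 = 106.985; supply price = 69.75 + 0.73·22 = 85.81.
Δq = 37.6852 − 22 = 15.6852; wedge = 106.985 − 85.81 = 21.175.
Deadweight loss = ½ × 15.6852 × 21.175 = $166.07.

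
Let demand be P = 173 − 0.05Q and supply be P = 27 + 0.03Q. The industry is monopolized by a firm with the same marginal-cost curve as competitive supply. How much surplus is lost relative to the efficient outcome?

Competitive equilibrium: 173 − 0.05Q = 27 + 0.03Q → Q* = 1825, P* = 81.75.
Marginal revenue: MR = 173 − 0.1Q. Set MR = MC: 173 − 0.1Q = 27 + 0.03Q → Q_m = 1123.07692.
Price P_m = 173 − 0.05·1123.07692 = 116.84615; MC(Q_m) = 27 + 0.03·1123.07692 = 60.69231.
Competitive Q* = 1825, so ΔQ = 701.92308; wedge = 116.84615 − 60.69231 = 56.15384.
The triangle = ½ × 701.92308 × 56.15384 = 19707.84.

19707.84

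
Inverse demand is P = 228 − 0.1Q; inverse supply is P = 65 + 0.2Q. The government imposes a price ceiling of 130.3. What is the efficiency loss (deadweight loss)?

7052.50

Competitive equilibrium: 228 − 0.1Q = 65 + 0.2Q → Q* = 543.3333, P* = 173.6667.
At the ceiling P = 130.3, quantity supplied = (130.3 − 65)/0.2 = 326.5.
Willingness to pay at Q' = 326.5: 228 − 0.1·326.5 = 195.35.
ΔQ = 543.3333 − 326.5 = 216.8333; wedge = 195.35 − 130.3 = 65.05.
Deadweight loss = ½ × 216.8333 × 65.05 = 7052.50.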